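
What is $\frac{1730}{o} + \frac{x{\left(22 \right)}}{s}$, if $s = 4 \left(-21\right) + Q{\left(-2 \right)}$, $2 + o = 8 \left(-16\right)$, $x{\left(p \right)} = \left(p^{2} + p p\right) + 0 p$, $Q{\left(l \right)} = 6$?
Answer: $- \frac{1003}{39} \approx -25.718$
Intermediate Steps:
$x{\left(p \right)} = 2 p^{2}$ ($x{\left(p \right)} = \left(p^{2} + p^{2}\right) + 0 = 2 p^{2} + 0 = 2 p^{2}$)
$o = -130$ ($o = -2 + 8 \left(-16\right) = -2 - 128 = -130$)
$s = -78$ ($s = 4 \left(-21\right) + 6 = -84 + 6 = -78$)
$\frac{1730}{o} + \frac{x{\left(22 \right)}}{s} = \frac{1730}{-130} + \frac{2 \cdot 22^{2}}{-78} = 1730 \left(- \frac{1}{130}\right) + 2 \cdot 484 \left(- \frac{1}{78}\right) = - \frac{173}{13} + 968 \left(- \frac{1}{78}\right) = - \frac{173}{13} - \frac{484}{39} = - \frac{1003}{39}$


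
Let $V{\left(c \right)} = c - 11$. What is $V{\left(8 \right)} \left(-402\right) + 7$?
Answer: $1213$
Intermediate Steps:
$V{\left(c \right)} = -11 + c$ ($V{\left(c \right)} = c - 11 = -11 + c$)
$V{\left(8 \right)} \left(-402\right) + 7 = \left(-11 + 8\right) \left(-402\right) + 7 = \left(-3\right) \left(-402\right) + 7 = 1206 + 7 = 1213$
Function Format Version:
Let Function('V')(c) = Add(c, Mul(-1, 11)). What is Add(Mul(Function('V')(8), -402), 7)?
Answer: 1213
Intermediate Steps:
Function('V')(c) = Add(-11, c) (Function('V')(c) = Add(c, -11) = Add(-11, c))
Add(Mul(Function('V')(8), -402), 7) = Add(Mul(Add(-11, 8), -402), 7) = Add(Mul(-3, -402), 7) = Add(1206, 7) = 1213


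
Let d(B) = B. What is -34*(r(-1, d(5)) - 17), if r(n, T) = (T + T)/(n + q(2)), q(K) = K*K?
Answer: 1394/3 ≈ 464.67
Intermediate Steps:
q(K) = K**2
r(n, T) = 2*T/(4 + n) (r(n, T) = (T + T)/(n + 2**2) = (2*T)/(n + 4) = (2*T)/(4 + n) = 2*T/(4 + n))
-34*(r(-1, d(5)) - 17) = -34*(2*5/(4 - 1) - 17) = -34*(2*5/3 - 17) = -34*(2*5*(1/3) - 17) = -34*(10/3 - 17) = -34*(-41/3) = 1394/3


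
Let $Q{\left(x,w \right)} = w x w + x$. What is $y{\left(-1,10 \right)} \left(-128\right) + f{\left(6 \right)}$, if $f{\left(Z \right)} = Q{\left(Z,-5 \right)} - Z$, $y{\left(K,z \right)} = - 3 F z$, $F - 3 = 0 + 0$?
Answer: $11670$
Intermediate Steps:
$F = 3$ ($F = 3 + \left(0 + 0\right) = 3 + 0 = 3$)
$Q{\left(x,w \right)} = x + x w^{2}$ ($Q{\left(x,w \right)} = x w^{2} + x = x + x w^{2}$)
$y{\left(K,z \right)} = - 9 z$ ($y{\left(K,z \right)} = \left(-3\right) 3 z = - 9 z$)
$f{\left(Z \right)} = 25 Z$ ($f{\left(Z \right)} = Z \left(1 + \left(-5\right)^{2}\right) - Z = Z \left(1 + 25\right) - Z = Z 26 - Z = 26 Z - Z = 25 Z$)
$y{\left(-1,10 \right)} \left(-128\right) + f{\left(6 \right)} = \left(-9\right) 10 \left(-128\right) + 25 \cdot 6 = \left(-90\right) \left(-128\right) + 150 = 11520 + 150 = 11670$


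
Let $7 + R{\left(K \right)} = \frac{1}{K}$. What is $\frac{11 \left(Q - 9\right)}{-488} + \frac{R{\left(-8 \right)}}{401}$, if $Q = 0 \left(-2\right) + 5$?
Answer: $\frac{14167}{195688} \approx 0.072396$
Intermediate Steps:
$Q = 5$ ($Q = 0 + 5 = 5$)
$R{\left(K \right)} = -7 + \frac{1}{K}$
$\frac{11 \left(Q - 9\right)}{-488} + \frac{R{\left(-8 \right)}}{401} = \frac{11 \left(5 - 9\right)}{-488} + \frac{-7 + \frac{1}{-8}}{401} = 11 \left(-4\right) \left(- \frac{1}{488}\right) + \left(-7 - \frac{1}{8}\right) \frac{1}{401} = \left(-44\right) \left(- \frac{1}{488}\right) - \frac{57}{3208} = \frac{11}{122} - \frac{57}{3208} = \frac{14167}{195688}$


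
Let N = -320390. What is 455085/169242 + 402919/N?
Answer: 6467822146/4518620365 ≈ 1.4314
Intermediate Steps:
455085/169242 + 402919/N = 455085/169242 + 402919/(-320390) = 455085*(1/169242) + 402919*(-1/320390) = 151695/56414 - 402919/320390 = 6467822146/4518620365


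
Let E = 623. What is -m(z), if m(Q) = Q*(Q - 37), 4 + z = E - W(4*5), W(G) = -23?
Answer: -388410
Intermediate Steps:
z = 642 (z = -4 + (623 - 1*(-23)) = -4 + (623 + 23) = -4 + 646 = 642)
m(Q) = Q*(-37 + Q)
-m(z) = -642*(-37 + 642) = -642*605 = -1*388410 = -388410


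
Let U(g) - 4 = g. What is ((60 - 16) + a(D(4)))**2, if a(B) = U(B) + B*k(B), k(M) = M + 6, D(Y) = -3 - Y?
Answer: 2304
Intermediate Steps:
U(g) = 4 + g
k(M) = 6 + M
a(B) = 4 + B + B*(6 + B) (a(B) = (4 + B) + B*(6 + B) = 4 + B + B*(6 + B))
((60 - 16) + a(D(4)))**2 = ((60 - 16) + (4 + (-3 - 1*4) + (-3 - 1*4)*(6 + (-3 - 1*4))))**2 = (44 + (4 + (-3 - 4) + (-3 - 4)*(6 + (-3 - 4))))**2 = (44 + (4 - 7 - 7*(6 - 7)))**2 = (44 + (4 - 7 - 7*(-1)))**2 = (44 + (4 - 7 + 7))**2 = (44 + 4)**2 = 48**2 = 2304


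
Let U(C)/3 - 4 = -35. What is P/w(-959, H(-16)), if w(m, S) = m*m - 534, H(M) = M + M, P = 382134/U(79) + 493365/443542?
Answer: -56482198561/12638089258894 ≈ -0.0044692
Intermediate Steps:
U(C) = -93 (U(C) = 12 + 3*(-35) = 12 - 105 = -93)
P = -56482198561/13749802 (P = 382134/(-93) + 493365/443542 = 382134*(-1/93) + 493365*(1/443542) = -127378/31 + 493365/443542 = -56482198561/13749802 ≈ -4107.9)
H(M) = 2*M
w(m, S) = -534 + m**2 (w(m, S) = m**2 - 534 = -534 + m**2)
P/w(-959, H(-16)) = -56482198561/(13749802*(-534 + (-959)**2)) = -56482198561/(13749802*(-534 + 919681)) = -56482198561/13749802/919147 = -56482198561/13749802*1/919147 = -56482198561/12638089258894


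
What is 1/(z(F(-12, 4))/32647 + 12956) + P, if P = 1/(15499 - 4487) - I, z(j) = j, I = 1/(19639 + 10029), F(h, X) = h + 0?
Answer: 1159807415967/8636717146854520 ≈ 0.00013429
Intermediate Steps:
F(h, X) = h
I = 1/29668 ≈ 3.3706e-5
P = 1166/20419001 (P = 1/(15499 - 4487) - 1*1/29668 = 1/11012 - 1/29668 = 1166/20419001 ≈ 5.7104e-5)
1/(z(F(-12, 4))/32647 + 12956) + P = 1/(-12/32647 + 12956) + 1166/20419001 = 1/(422974520/32647) + 1166/20419001 = 32647/422974520 + 1166/20419001 = 1159807415967/8636717146854520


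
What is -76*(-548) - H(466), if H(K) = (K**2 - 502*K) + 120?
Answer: 58304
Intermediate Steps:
H(K) = 120 + K**2 - 502*K
-76*(-548) - H(466) = -76*(-548) - (120 + 466**2 - 502*466) = 41648 - (120 + 217156 - 233932) = 41648 - 1*(-16656) = 41648 + 16656 = 58304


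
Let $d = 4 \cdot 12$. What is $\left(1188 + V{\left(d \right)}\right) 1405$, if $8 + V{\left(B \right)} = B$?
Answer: $1725340$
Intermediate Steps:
$d = 48$
$V{\left(B \right)} = -8 + B$
$\left(1188 + V{\left(d \right)}\right) 1405 = \left(1188 + \left(-8 + 48\right)\right) 1405 = \left(1188 + 40\right) 1405 = 1228 \cdot 1405 = 1725340$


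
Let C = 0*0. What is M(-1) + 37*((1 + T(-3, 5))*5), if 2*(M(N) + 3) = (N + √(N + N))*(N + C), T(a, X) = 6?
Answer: 2585/2 - I*√2/2 ≈ 1292.5 - 0.70711*I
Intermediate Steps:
C = 0
M(N) = -3 + N*(N + √2*√N)/2 (M(N) = -3 + ((N + √(N + N))*(N + 0))/2 = -3 + ((N + √(2*N))*N)/2 = -3 + ((N + √2*√N)*N)/2 = -3 + (N*(N + √2*√N))/2 = -3 + N*(N + √2*√N)/2)
M(-1) + 37*((1 + T(-3, 5))*5) = (-3 + (½)*(-1)² + √2*(-1)^(3/2)/2) + 37*((1 + 6)*5) = (-3 + (½)*1 + √2*(-I)/2) + 37*(7*5) = (-3 + ½ - I*√2/2) + 37*35 = (-5/2 - I*√2/2) + 1295 = 2585/2 - I*√2/2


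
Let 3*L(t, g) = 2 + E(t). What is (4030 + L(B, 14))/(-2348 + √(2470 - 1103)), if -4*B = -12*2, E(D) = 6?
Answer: -28406104/16535211 - 12098*√1367/16535211 ≈ -1.7450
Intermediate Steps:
B = 6 (B = -(-3)*2 = -¼*(-24) = 6)
L(t, g) = 8/3 (L(t, g) = (2 + 6)/3 = (⅓)*8 = 8/3)
(4030 + L(B, 14))/(-2348 + √(2470 - 1103)) = (4030 + 8/3)/(-2348 + √(2470 - 1103)) = 12098/(3*(-2348 + √1367))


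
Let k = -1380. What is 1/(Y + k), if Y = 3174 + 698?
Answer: 1/2492 ≈ 0.00040128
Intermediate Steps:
Y = 3872
1/(Y + k) = 1/(3872 - 1380) = 1/2492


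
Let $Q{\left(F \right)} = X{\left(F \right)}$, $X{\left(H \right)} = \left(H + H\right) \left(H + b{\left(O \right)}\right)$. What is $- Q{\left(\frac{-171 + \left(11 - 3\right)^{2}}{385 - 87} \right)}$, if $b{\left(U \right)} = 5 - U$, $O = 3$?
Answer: $\frac{52323}{44402} \approx 1.1784$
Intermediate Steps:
$X{\left(H \right)} = 2 H \left(2 + H\right)$ ($X{\left(H \right)} = \left(H + H\right) \left(H + \left(5 - 3\right)\right) = 2 H \left(H + \left(5 - 3\right)\right) = 2 H \left(H + 2\right) = 2 H \left(2 + H\right)$)
$Q{\left(F \right)} = 2 F \left(2 + F\right)$
$- Q{\left(\frac{-171 + \left(11 - 3\right)^{2}}{385 - 87} \right)} = - 2 \frac{-171 + \left(11 - 3\right)^{2}}{385 - 87} \left(2 + \frac{-171 + \left(11 - 3\right)^{2}}{385 - 87}\right) = - 2 \frac{-171 + 8^{2}}{298} \left(2 + \frac{-171 + 8^{2}}{298}\right) = - 2 \left(-171 + 64\right) \frac{1}{298} \left(2 + \left(-171 + 64\right) \frac{1}{298}\right) = - 2 \left(\left(-107\right) \frac{1}{298}\right) \left(2 - \frac{107}{298}\right) = - \frac{2 \left(-107\right) \left(2 - \frac{107}{298}\right)}{298} = - \frac{2 \left(-107\right) 489}{298 \cdot 298} = \left(-1\right) \left(- \frac{52323}{44402}\right) = \frac{52323}{44402}$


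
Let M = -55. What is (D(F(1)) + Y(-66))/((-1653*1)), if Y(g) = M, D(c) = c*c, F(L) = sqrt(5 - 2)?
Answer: 52/1653 ≈ 0.031458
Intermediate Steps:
F(L) = sqrt(3)
D(c) = c**2
Y(g) = -55
(D(F(1)) + Y(-66))/((-1653*1)) = ((sqrt(3))**2 - 55)/((-1653*1)) = (3 - 55)/(-1653) = -52*(-1/1653) = 52/1653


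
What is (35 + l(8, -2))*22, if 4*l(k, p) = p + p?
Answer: 748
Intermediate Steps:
l(k, p) = p/2 (l(k, p) = (p + p)/4 = (2*p)/4 = p/2)
(35 + l(8, -2))*22 = (35 + (½)*(-2))*22 = (35 - 1)*22 = 34*22 = 748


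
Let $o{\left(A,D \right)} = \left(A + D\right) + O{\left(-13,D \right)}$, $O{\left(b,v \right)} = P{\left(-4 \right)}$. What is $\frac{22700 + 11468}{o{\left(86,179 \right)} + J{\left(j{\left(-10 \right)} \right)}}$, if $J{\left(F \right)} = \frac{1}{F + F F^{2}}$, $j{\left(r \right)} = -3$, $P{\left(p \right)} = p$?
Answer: $\frac{1025040}{7829} \approx 130.93$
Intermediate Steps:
$O{\left(b,v \right)} = -4$
$J{\left(F \right)} = \frac{1}{F + F^{3}}$
$o{\left(A,D \right)} = -4 + A + D$ ($o{\left(A,D \right)} = \left(A + D\right) - 4 = -4 + A + D$)
$\frac{22700 + 11468}{o{\left(86,179 \right)} + J{\left(j{\left(-10 \right)} \right)}} = \frac{22700 + 11468}{\left(-4 + 86 + 179\right) + \frac{1}{-3 + \left(-3\right)^{3}}} = \frac{34168}{261 + \frac{1}{-3 - 27}} = \frac{34168}{261 + \frac{1}{-30}} = \frac{34168}{261 - \frac{1}{30}} = \frac{34168}{\frac{7829}{30}} = 34168 \cdot \frac{30}{7829} = \frac{1025040}{7829}$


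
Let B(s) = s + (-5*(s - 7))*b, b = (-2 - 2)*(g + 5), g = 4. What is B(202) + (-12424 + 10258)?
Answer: 33136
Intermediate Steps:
b = -36 (b = (-2 - 2)*(4 + 5) = -4*9 = -36)
B(s) = -1260 + 181*s (B(s) = s - 5*(s - 7)*(-36) = s - 5*(-7 + s)*(-36) = s + (35 - 5*s)*(-36) = s + (-1260 + 180*s) = -1260 + 181*s)
B(202) + (-12424 + 10258) = (-1260 + 181*202) + (-12424 + 10258) = (-1260 + 36562) - 2166 = 35302 - 2166 = 33136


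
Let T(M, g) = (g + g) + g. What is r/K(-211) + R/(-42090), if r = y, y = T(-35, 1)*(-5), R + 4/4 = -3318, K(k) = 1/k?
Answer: 133218169/42090 ≈ 3165.1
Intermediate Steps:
T(M, g) = 3*g (T(M, g) = 2*g + g = 3*g)
R = -3319 (R = -1 - 3318 = -3319)
y = -15 (y = (3*1)*(-5) = 3*(-5) = -15)
r = -15
r/K(-211) + R/(-42090) = -15/(1/(-211)) - 3319/(-42090) = -15/(-1/211) - 3319*(-1/42090) = -15*(-211) + 3319/42090 = 3165 + 3319/42090 = 133218169/42090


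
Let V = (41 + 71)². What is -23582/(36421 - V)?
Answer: -23582/23877 ≈ -0.98765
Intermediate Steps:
V = 12544 (V = 112² = 12544)
-23582/(36421 - V) = -23582/(36421 - 1*12544) = -23582/(36421 - 12544) = -23582/23877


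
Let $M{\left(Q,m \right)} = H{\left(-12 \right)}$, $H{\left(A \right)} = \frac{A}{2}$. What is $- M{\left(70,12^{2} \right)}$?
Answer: $6$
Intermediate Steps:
$H{\left(A \right)} = \frac{A}{2}$ ($H{\left(A \right)} = A \frac{1}{2} = \frac{A}{2}$)
$M{\left(Q,m \right)} = -6$ ($M{\left(Q,m \right)} = \frac{1}{2} \left(-12\right) = -6$)
$- M{\left(70,12^{2} \right)} = \left(-1\right) \left(-6\right) = 6$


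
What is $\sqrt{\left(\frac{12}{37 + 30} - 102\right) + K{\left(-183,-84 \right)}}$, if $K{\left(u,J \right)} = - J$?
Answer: $\frac{i \sqrt{79998}}{67} \approx 4.2215 i$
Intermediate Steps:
$\sqrt{\left(\frac{12}{37 + 30} - 102\right) + K{\left(-183,-84 \right)}} = \sqrt{\left(\frac{12}{37 + 30} - 102\right) - -84} = \sqrt{\left(\frac{12}{67} - 102\right) + 84} = \sqrt{- \frac{6822}{67} + 84} = \sqrt{- \frac{1194}{67}} = \frac{i \sqrt{79998}}{67}$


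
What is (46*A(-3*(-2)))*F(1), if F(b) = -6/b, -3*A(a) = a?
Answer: 552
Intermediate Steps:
A(a) = -a/3
(46*A(-3*(-2)))*F(1) = (46*(-(-1)*(-2)))*(-6/1) = (46*(-1/3*6))*(-6*1) = (46*(-2))*(-6) = -92*(-6) = 552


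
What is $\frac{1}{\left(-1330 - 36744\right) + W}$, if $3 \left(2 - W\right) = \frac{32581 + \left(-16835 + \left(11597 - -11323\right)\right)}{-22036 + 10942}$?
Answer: $- \frac{16641}{633536819} \approx -2.6267 \cdot 10^{-5}$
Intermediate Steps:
$W = \frac{52615}{16641}$ ($W = 2 - \frac{\left(32581 + \left(-16835 + \left(11597 - -11323\right)\right)\right) \frac{1}{-22036 + 10942}}{3} = 2 - \frac{\left(32581 + \left(-16835 + \left(11597 + 11323\right)\right)\right) \frac{1}{-11094}}{3} = 2 - \frac{\left(32581 + \left(-16835 + 22920\right)\right) \left(- \frac{1}{11094}\right)}{3} = 2 - \frac{\left(32581 + 6085\right) \left(- \frac{1}{11094}\right)}{3} = 2 - \frac{38666 \left(- \frac{1}{11094}\right)}{3} = 2 - - \frac{19333}{16641} = 2 + \frac{19333}{16641} = \frac{52615}{16641} \approx 3.1618$)
$\frac{1}{\left(-1330 - 36744\right) + W} = \frac{1}{\left(-1330 - 36744\right) + \frac{52615}{16641}} = \frac{1}{-38074 + \frac{52615}{16641}} = \frac{1}{- \frac{633536819}{16641}} = - \frac{16641}{633536819}$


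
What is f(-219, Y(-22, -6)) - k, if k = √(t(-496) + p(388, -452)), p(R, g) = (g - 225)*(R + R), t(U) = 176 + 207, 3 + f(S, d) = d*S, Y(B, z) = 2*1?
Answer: -441 - I*√524969 ≈ -441.0 - 724.55*I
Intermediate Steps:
Y(B, z) = 2
f(S, d) = -3 + S*d (f(S, d) = -3 + d*S = -3 + S*d)
t(U) = 383
p(R, g) = 2*R*(-225 + g) (p(R, g) = (-225 + g)*(2*R) = 2*R*(-225 + g))
k = I*√524969 (k = √(383 + 2*388*(-225 - 452)) = √(383 + 2*388*(-677)) = √(383 - 525352) = √(-524969) = I*√524969 ≈ 724.55*I)
f(-219, Y(-22, -6)) - k = (-3 - 219*2) - I*√524969 = (-3 - 438) - I*√524969 = -441 - I*√524969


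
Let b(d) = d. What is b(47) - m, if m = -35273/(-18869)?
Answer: 851570/18869 ≈ 45.131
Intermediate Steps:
m = 35273/18869 (m = -35273*(-1/18869) = 35273/18869 ≈ 1.8694)
b(47) - m = 47 - 1*35273/18869 = 47 - 35273/18869 = 851570/18869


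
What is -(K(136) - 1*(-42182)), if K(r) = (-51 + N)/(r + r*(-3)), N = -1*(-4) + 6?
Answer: -11473545/272 ≈ -42182.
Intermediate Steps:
N = 10 (N = 4 + 6 = 10)
K(r) = 41/(2*r) (K(r) = (-51 + 10)/(r + r*(-3)) = -41/(r - 3*r) = -41*(-1/(2*r)) = -(-41)/(2*r) = 41/(2*r))
-(K(136) - 1*(-42182)) = -((41/2)/136 - 1*(-42182)) = -((41/2)*(1/136) + 42182) = -(41/272 + 42182) = -1*11473545/272 = -11473545/272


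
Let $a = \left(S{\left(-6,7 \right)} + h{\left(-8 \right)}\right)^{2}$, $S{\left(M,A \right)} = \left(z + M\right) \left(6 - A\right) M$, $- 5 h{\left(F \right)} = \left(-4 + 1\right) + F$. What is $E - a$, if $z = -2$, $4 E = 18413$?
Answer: $\frac{250561}{100} \approx 2505.6$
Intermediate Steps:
$E = \frac{18413}{4}$ ($E = \frac{1}{4} \cdot 18413 = \frac{18413}{4} \approx 4603.3$)
$h{\left(F \right)} = \frac{3}{5} - \frac{F}{5}$ ($h{\left(F \right)} = - \frac{\left(-4 + 1\right) + F}{5} = - \frac{-3 + F}{5} = \frac{3}{5} - \frac{F}{5}$)
$S{\left(M,A \right)} = M \left(-2 + M\right) \left(6 - A\right)$ ($S{\left(M,A \right)} = \left(-2 + M\right) \left(6 - A\right) M = \left(-2 + M\right) M \left(6 - A\right) = M \left(-2 + M\right) \left(6 - A\right)$)
$a = \frac{52441}{25}$ ($a = \left(- 6 \left(-12 + 2 \cdot 7 + 6 \left(-6\right) - 7 \left(-6\right)\right) + \left(\frac{3}{5} - - \frac{8}{5}\right)\right)^{2} = \left(- 6 \left(-12 + 14 - 36 + 42\right) + \left(\frac{3}{5} + \frac{8}{5}\right)\right)^{2} = \left(\left(-6\right) 8 + \frac{11}{5}\right)^{2} = \left(-48 + \frac{11}{5}\right)^{2} = \left(- \frac{229}{5}\right)^{2} = \frac{52441}{25} \approx 2097.6$)
$E - a = \frac{18413}{4} - \frac{52441}{25} = \frac{250561}{100}$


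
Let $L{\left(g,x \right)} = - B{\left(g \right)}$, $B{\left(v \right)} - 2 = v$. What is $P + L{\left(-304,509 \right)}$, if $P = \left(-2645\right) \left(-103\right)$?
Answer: $272737$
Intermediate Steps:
$P = 272435$
$B{\left(v \right)} = 2 + v$
$L{\left(g,x \right)} = -2 - g$ ($L{\left(g,x \right)} = - (2 + g) = -2 - g$)
$P + L{\left(-304,509 \right)} = 272435 - -302 = 272435 + \left(-2 + 304\right) = 272435 + 302 = 272737$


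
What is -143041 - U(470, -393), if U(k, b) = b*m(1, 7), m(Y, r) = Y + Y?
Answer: -142255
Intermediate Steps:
m(Y, r) = 2*Y
U(k, b) = 2*b (U(k, b) = b*(2*1) = b*2 = 2*b)
-143041 - U(470, -393) = -143041 - 2*(-393) = -143041 - 1*(-786) = -143041 + 786 = -142255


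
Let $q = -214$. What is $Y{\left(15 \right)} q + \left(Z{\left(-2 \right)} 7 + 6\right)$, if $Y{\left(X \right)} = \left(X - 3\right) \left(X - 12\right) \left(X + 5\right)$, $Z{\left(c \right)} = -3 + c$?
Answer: $-154109$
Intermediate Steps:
$Y{\left(X \right)} = \left(-12 + X\right) \left(-3 + X\right) \left(5 + X\right)$ ($Y{\left(X \right)} = \left(-3 + X\right) \left(-12 + X\right) \left(5 + X\right) = \left(-12 + X\right) \left(-3 + X\right) \left(5 + X\right)$)
$Y{\left(15 \right)} q + \left(Z{\left(-2 \right)} 7 + 6\right) = \left(180 + 15^{3} - 585 - 10 \cdot 15^{2}\right) \left(-214\right) + \left(\left(-3 - 2\right) 7 + 6\right) = \left(180 + 3375 - 585 - 2250\right) \left(-214\right) + \left(\left(-5\right) 7 + 6\right) = \left(180 + 3375 - 585 - 2250\right) \left(-214\right) + \left(-35 + 6\right) = 720 \left(-214\right) - 29 = -154080 - 29 = -154109$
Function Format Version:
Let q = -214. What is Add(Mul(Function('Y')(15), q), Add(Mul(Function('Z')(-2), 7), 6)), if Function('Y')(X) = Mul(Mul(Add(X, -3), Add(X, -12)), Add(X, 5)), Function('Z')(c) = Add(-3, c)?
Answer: -154109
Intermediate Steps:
Function('Y')(X) = Mul(Add(-12, X), Add(-3, X), Add(5, X)) (Function('Y')(X) = Mul(Mul(Add(-3, X), Add(-12, X)), Add(5, X)) = Mul(Mul(Add(-12, X), Add(-3, X)), Add(5, X)) = Mul(Add(-12, X), Add(-3, X), Add(5, X)))
Add(Mul(Function('Y')(15), q), Add(Mul(Function('Z')(-2), 7), 6)) = Add(Mul(Add(180, Pow(15, 3), Mul(-39, 15), Mul(-10, Pow(15, 2))), -214), Add(Mul(Add(-3, -2), 7), 6)) = Add(Mul(Add(180, 3375, -585, Mul(-10, 225)), -214), Add(Mul(-5, 7), 6)) = Add(Mul(Add(180, 3375, -585, -2250), -214), Add(-35, 6)) = Add(Mul(720, -214), -29) = Add(-154080, -29) = -154109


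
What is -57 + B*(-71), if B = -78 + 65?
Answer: 866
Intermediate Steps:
B = -13
-57 + B*(-71) = -57 - 13*(-71) = -57 + 923 = 866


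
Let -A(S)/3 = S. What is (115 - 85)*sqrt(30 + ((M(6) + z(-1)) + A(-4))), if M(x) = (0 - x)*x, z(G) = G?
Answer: 30*sqrt(5) ≈ 67.082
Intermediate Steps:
A(S) = -3*S
M(x) = -x**2 (M(x) = (-x)*x = -x**2)
(115 - 85)*sqrt(30 + ((M(6) + z(-1)) + A(-4))) = (115 - 85)*sqrt(30 + ((-1*6**2 - 1) - 3*(-4))) = 30*sqrt(30 + ((-1*36 - 1) + 12)) = 30*sqrt(30 + ((-36 - 1) + 12)) = 30*sqrt(30 + (-37 + 12)) = 30*sqrt(30 - 25) = 30*sqrt(5)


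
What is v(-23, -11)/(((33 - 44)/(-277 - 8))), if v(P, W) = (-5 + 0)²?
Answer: 7125/11 ≈ 647.73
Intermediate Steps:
v(P, W) = 25 (v(P, W) = (-5)² = 25)
v(-23, -11)/(((33 - 44)/(-277 - 8))) = 25/(((33 - 44)/(-277 - 8))) = 25/((-11/(-285))) = 25/((-11*(-1/285))) = 25/(11/285) = 25*(285/11) = 7125/11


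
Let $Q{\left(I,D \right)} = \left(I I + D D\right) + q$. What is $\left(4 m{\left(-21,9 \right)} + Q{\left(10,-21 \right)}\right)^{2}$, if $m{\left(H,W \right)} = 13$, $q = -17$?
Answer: $331776$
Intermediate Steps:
$Q{\left(I,D \right)} = -17 + D^{2} + I^{2}$ ($Q{\left(I,D \right)} = \left(I I + D D\right) - 17 = \left(I^{2} + D^{2}\right) - 17 = \left(D^{2} + I^{2}\right) - 17 = -17 + D^{2} + I^{2}$)
$\left(4 m{\left(-21,9 \right)} + Q{\left(10,-21 \right)}\right)^{2} = \left(4 \cdot 13 + \left(-17 + \left(-21\right)^{2} + 10^{2}\right)\right)^{2} = \left(52 + \left(-17 + 441 + 100\right)\right)^{2} = \left(52 + 524\right)^{2} = 576^{2} = 331776$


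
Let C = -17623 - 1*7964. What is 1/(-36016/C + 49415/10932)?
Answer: 93239028/552702839 ≈ 0.16870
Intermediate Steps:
C = -25587 (C = -17623 - 7964 = -25587)
1/(-36016/C + 49415/10932) = 1/(-36016/(-25587) + 49415/10932) = 1/(-36016*(-1/25587) + 49415*(1/10932)) = 1/(36016/25587 + 49415/10932) = 1/(552702839/93239028) = 93239028/552702839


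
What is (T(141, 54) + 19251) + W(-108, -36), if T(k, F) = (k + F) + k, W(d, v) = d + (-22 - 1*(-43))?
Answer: 19500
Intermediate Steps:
W(d, v) = 21 + d (W(d, v) = d + (-22 + 43) = d + 21 = 21 + d)
T(k, F) = F + 2*k (T(k, F) = (F + k) + k = F + 2*k)
(T(141, 54) + 19251) + W(-108, -36) = ((54 + 2*141) + 19251) + (21 - 108) = ((54 + 282) + 19251) - 87 = (336 + 19251) - 87 = 19587 - 87 = 19500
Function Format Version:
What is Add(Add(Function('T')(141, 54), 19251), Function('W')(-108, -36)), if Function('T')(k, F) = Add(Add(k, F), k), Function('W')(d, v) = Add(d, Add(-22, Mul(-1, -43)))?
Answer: 19500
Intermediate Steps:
Function('W')(d, v) = Add(21, d) (Function('W')(d, v) = Add(d, Add(-22, 43)) = Add(d, 21) = Add(21, d))
Function('T')(k, F) = Add(F, Mul(2, k)) (Function('T')(k, F) = Add(Add(F, k), k) = Add(F, Mul(2, k)))
Add(Add(Function('T')(141, 54), 19251), Function('W')(-108, -36)) = Add(Add(Add(54, Mul(2, 141)), 19251), Add(21, -108)) = Add(Add(Add(54, 282), 19251), -87) = Add(Add(336, 19251), -87) = Add(19587, -87) = 19500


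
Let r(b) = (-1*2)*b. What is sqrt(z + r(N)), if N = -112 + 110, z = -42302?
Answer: I*sqrt(42298) ≈ 205.66*I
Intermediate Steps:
N = -2
r(b) = -2*b
sqrt(z + r(N)) = sqrt(-42302 - 2*(-2)) = sqrt(-42302 + 4) = sqrt(-42298) = I*sqrt(42298)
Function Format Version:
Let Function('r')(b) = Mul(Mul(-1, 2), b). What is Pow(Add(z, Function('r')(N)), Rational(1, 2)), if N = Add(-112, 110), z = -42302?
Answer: Mul(I, Pow(42298, Rational(1, 2))) ≈ Mul(205.66, I)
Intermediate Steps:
N = -2
Function('r')(b) = Mul(-2, b)
Pow(Add(z, Function('r')(N)), Rational(1, 2)) = Pow(Add(-42302, Mul(-2, -2)), Rational(1, 2)) = Pow(Add(-42302, 4), Rational(1, 2)) = Pow(-42298, Rational(1, 2)) = Mul(I, Pow(42298, Rational(1, 2)))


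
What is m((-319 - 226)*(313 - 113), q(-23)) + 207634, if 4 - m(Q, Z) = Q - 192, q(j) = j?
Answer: 316830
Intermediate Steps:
m(Q, Z) = 196 - Q (m(Q, Z) = 4 - (Q - 192) = 4 - (-192 + Q) = 4 + (192 - Q) = 196 - Q)
m((-319 - 226)*(313 - 113), q(-23)) + 207634 = (196 - (-319 - 226)*(313 - 113)) + 207634 = (196 - (-545)*200) + 207634 = (196 - 1*(-109000)) + 207634 = (196 + 109000) + 207634 = 109196 + 207634 = 316830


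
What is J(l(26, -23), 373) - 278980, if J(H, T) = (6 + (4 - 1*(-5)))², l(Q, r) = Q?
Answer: -278755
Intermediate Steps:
J(H, T) = 225 (J(H, T) = (6 + (4 + 5))² = (6 + 9)² = 15² = 225)
J(l(26, -23), 373) - 278980 = 225 - 278980 = -278755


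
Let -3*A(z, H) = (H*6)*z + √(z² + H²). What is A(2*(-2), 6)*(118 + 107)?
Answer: 10800 - 150*√13 ≈ 10259.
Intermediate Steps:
A(z, H) = -√(H² + z²)/3 - 2*H*z (A(z, H) = -((H*6)*z + √(z² + H²))/3 = -((6*H)*z + √(H² + z²))/3 = -(6*H*z + √(H² + z²))/3 = -(√(H² + z²) + 6*H*z)/3 = -√(H² + z²)/3 - 2*H*z)
A(2*(-2), 6)*(118 + 107) = (-√(6² + (2*(-2))²)/3 - 2*6*2*(-2))*(118 + 107) = (-√(36 + (-4)²)/3 - 2*6*(-4))*225 = (-√(36 + 16)/3 + 48)*225 = (-2*√13/3 + 48)*225 = (48 - 2*√13/3)*225 = 10800 - 150*√13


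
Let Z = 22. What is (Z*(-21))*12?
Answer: -5544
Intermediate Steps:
(Z*(-21))*12 = (22*(-21))*12 = -462*12 = -5544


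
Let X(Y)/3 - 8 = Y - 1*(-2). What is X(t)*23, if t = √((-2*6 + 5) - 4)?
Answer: 690 + 69*I*√11 ≈ 690.0 + 228.85*I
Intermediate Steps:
t = I*√11 (t = √((-12 + 5) - 4) = √(-7 - 4) = √(-11) = I*√11 ≈ 3.3166*I)
X(Y) = 30 + 3*Y (X(Y) = 24 + 3*(Y - 1*(-2)) = 24 + 3*(Y + 2) = 24 + 3*(2 + Y) = 24 + (6 + 3*Y) = 30 + 3*Y)
X(t)*23 = (30 + 3*(I*√11))*23 = (30 + 3*I*√11)*23 = 690 + 69*I*√11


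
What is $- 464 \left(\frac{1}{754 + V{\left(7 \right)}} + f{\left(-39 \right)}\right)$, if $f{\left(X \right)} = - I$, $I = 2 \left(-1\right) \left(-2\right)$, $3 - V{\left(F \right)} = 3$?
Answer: $\frac{24120}{13} \approx 1855.4$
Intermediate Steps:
$V{\left(F \right)} = 0$ ($V{\left(F \right)} = 3 - 3 = 0$)
$I = 4$ ($I = \left(-2\right) \left(-2\right) = 4$)
$f{\left(X \right)} = -4$ ($f{\left(X \right)} = \left(-1\right) 4 = -4$)
$- 464 \left(\frac{1}{754 + V{\left(7 \right)}} + f{\left(-39 \right)}\right) = - 464 \left(\frac{1}{754 + 0} - 4\right) = - 464 \left(\frac{1}{754} - 4\right) = \left(-464\right) \left(- \frac{3015}{754}\right) = \frac{24120}{13}$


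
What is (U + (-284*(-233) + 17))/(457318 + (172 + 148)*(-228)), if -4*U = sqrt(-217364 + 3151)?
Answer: 66189/384358 - I*sqrt(214213)/1537432 ≈ 0.17221 - 0.00030104*I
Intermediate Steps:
U = -I*sqrt(214213)/4 (U = -sqrt(-217364 + 3151)/4 = -I*sqrt(214213)/4 ≈ -115.71*I)
(U + (-284*(-233) + 17))/(457318 + (172 + 148)*(-228)) = (-I*sqrt(214213)/4 + (-284*(-233) + 17))/(457318 + (172 + 148)*(-228)) = (-I*sqrt(214213)/4 + (66172 + 17))/(457318 + 320*(-228)) = (-I*sqrt(214213)/4 + 66189)/(457318 - 72960) = (66189 - I*sqrt(214213)/4)/384358 = (66189 - I*sqrt(214213)/4)*(1/384358) = 66189/384358 - I*sqrt(214213)/1537432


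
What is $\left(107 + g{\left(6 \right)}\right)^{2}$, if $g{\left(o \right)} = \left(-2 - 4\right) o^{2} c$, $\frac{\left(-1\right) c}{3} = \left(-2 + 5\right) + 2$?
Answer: $11202409$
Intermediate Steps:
$c = -15$ ($c = - 3 \left(\left(-2 + 5\right) + 2\right) = - 3 \left(3 + 2\right) = \left(-3\right) 5 = -15$)
$g{\left(o \right)} = 90 o^{2}$ ($g{\left(o \right)} = \left(-2 - 4\right) o^{2} \left(-15\right) = - 6 o^{2} \left(-15\right) = 90 o^{2}$)
$\left(107 + g{\left(6 \right)}\right)^{2} = \left(107 + 90 \cdot 6^{2}\right)^{2} = \left(107 + 90 \cdot 36\right)^{2} = \left(107 + 3240\right)^{2} = 3347^{2} = 11202409$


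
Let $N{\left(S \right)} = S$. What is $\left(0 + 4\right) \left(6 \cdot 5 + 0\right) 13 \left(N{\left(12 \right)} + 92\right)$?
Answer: $162240$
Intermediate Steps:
$\left(0 + 4\right) \left(6 \cdot 5 + 0\right) 13 \left(N{\left(12 \right)} + 92\right) = \left(0 + 4\right) \left(6 \cdot 5 + 0\right) 13 \left(12 + 92\right) = 4 \left(30 + 0\right) 13 \cdot 104 = 4 \cdot 30 \cdot 13 \cdot 104 = 120 \cdot 13 \cdot 104 = 1560 \cdot 104 = 162240$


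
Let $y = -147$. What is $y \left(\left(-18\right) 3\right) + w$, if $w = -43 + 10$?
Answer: $7905$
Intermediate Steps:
$w = -33$
$y \left(\left(-18\right) 3\right) + w = - 147 \left(\left(-18\right) 3\right) - 33 = \left(-147\right) \left(-54\right) - 33 = 7938 - 33 = 7905$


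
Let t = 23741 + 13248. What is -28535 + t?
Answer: 8454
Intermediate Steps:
t = 36989
-28535 + t = -28535 + 36989 = 8454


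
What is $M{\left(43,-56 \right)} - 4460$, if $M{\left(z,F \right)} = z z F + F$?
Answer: $-108060$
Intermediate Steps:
$M{\left(z,F \right)} = F + F z^{2}$ ($M{\left(z,F \right)} = z^{2} F + F = F z^{2} + F = F + F z^{2}$)
$M{\left(43,-56 \right)} - 4460 = - 56 \left(1 + 43^{2}\right) - 4460 = - 56 \left(1 + 1849\right) - 4460 = \left(-56\right) 1850 - 4460 = -103600 - 4460 = -108060$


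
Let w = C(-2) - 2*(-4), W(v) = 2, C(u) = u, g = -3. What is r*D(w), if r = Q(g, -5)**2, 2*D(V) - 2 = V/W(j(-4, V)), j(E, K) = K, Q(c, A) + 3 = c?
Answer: 90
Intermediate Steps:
Q(c, A) = -3 + c
w = 6 (w = -2 - 2*(-4) = -2 + 8 = 6)
D(V) = 1 + V/4 (D(V) = 1 + (V/2)/2 = 1 + V/4)
r = 36 (r = (-3 - 3)**2 = (-6)**2 = 36)
r*D(w) = 36*(1 + (1/4)*6) = 36*(1 + 3/2) = 36*(5/2) = 90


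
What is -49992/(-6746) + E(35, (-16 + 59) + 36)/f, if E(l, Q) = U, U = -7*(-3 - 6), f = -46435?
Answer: 1160476761/156625255 ≈ 7.4093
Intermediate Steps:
U = 63 (U = -7*(-9) = 63)
E(l, Q) = 63
-49992/(-6746) + E(35, (-16 + 59) + 36)/f = -49992/(-6746) + 63/(-46435) = -49992*(-1/6746) + 63*(-1/46435) = 24996/3373 - 63/46435 = 1160476761/156625255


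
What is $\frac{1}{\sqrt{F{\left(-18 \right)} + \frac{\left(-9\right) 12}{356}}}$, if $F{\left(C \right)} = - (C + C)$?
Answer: $\frac{\sqrt{31417}}{1059} \approx 0.16737$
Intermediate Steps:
$F{\left(C \right)} = - 2 C$
$\frac{1}{\sqrt{F{\left(-18 \right)} + \frac{\left(-9\right) 12}{356}}} = \frac{1}{\sqrt{\left(-2\right) \left(-18\right) + \frac{\left(-9\right) 12}{356}}} = \frac{1}{\sqrt{36 - \frac{27}{89}}} = \frac{1}{\sqrt{\frac{3177}{89}}} = \frac{1}{\frac{3}{89} \sqrt{31417}} = \frac{\sqrt{31417}}{1059}$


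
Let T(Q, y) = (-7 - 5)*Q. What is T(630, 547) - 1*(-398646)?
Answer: 391086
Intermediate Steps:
T(Q, y) = -12*Q
T(630, 547) - 1*(-398646) = -12*630 - 1*(-398646) = -7560 + 398646 = 391086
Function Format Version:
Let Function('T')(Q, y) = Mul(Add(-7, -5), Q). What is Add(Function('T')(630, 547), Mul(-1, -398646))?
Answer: 391086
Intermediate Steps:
Function('T')(Q, y) = Mul(-12, Q)
Add(Function('T')(630, 547), Mul(-1, -398646)) = Add(Mul(-12, 630), Mul(-1, -398646)) = Add(-7560, 398646) = 391086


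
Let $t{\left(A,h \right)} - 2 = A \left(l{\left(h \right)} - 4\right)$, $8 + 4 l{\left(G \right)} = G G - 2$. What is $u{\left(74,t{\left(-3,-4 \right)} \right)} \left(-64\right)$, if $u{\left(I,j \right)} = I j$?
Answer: $-44992$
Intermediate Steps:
$l{\left(G \right)} = - \frac{5}{2} + \frac{G^{2}}{4}$ ($l{\left(G \right)} = -2 + \frac{G G - 2}{4} = -2 + \frac{G^{2} - 2}{4} = -2 + \frac{-2 + G^{2}}{4} = -2 + \left(- \frac{1}{2} + \frac{G^{2}}{4}\right) = - \frac{5}{2} + \frac{G^{2}}{4}$)
$t{\left(A,h \right)} = 2 + A \left(- \frac{13}{2} + \frac{h^{2}}{4}\right)$ ($t{\left(A,h \right)} = 2 + A \left(\left(- \frac{5}{2} + \frac{h^{2}}{4}\right) - 4\right) = 2 + A \left(- \frac{13}{2} + \frac{h^{2}}{4}\right)$)
$u{\left(74,t{\left(-3,-4 \right)} \right)} \left(-64\right) = 74 \left(2 - - \frac{39}{2} + \frac{1}{4} \left(-3\right) \left(-4\right)^{2}\right) \left(-64\right) = 74 \left(2 + \frac{39}{2} + \frac{1}{4} \left(-3\right) 16\right) \left(-64\right) = 74 \left(2 + \frac{39}{2} - 12\right) \left(-64\right) = 74 \cdot \frac{19}{2} \left(-64\right) = 703 \left(-64\right) = -44992$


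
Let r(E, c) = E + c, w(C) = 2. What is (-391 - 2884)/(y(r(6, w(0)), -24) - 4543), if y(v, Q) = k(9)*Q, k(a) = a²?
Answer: 3275/6487 ≈ 0.50486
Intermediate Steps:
y(v, Q) = 81*Q (y(v, Q) = 9²*Q = 81*Q)
(-391 - 2884)/(y(r(6, w(0)), -24) - 4543) = (-391 - 2884)/(81*(-24) - 4543) = -3275/(-1944 - 4543) = -3275/(-6487) = -3275*(-1/6487) = 3275/6487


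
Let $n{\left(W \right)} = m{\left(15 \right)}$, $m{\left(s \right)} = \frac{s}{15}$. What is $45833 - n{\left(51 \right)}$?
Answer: $45832$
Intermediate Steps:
$m{\left(s \right)} = \frac{s}{15}$ ($m{\left(s \right)} = s \frac{1}{15} = \frac{s}{15}$)
$n{\left(W \right)} = 1$ ($n{\left(W \right)} = \frac{1}{15} \cdot 15 = 1$)
$45833 - n{\left(51 \right)} = 45833 - 1 = 45832$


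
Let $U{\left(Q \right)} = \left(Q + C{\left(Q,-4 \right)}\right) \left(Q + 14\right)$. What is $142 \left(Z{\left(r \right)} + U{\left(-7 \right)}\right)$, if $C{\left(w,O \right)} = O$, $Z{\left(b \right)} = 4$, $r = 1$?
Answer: $-10366$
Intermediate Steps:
$U{\left(Q \right)} = \left(-4 + Q\right) \left(14 + Q\right)$ ($U{\left(Q \right)} = \left(Q - 4\right) \left(Q + 14\right) = \left(-4 + Q\right) \left(14 + Q\right)$)
$142 \left(Z{\left(r \right)} + U{\left(-7 \right)}\right) = 142 \left(4 + \left(-56 + \left(-7\right)^{2} + 10 \left(-7\right)\right)\right) = 142 \left(4 - 77\right) = 142 \left(-73\right) = -10366$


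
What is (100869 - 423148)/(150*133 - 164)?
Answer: -322279/19786 ≈ -16.288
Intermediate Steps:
(100869 - 423148)/(150*133 - 164) = -322279/(19950 - 164) = -322279/19786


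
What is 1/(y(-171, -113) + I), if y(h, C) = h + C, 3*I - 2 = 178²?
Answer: 1/10278 ≈ 9.7295e-5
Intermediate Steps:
I = 10562 (I = ⅔ + (⅓)*178² = ⅔ + (⅓)*31684 = ⅔ + 31684/3 = 10562)
y(h, C) = C + h
1/(y(-171, -113) + I) = 1/((-113 - 171) + 10562) = 1/(-284 + 10562) = 1/10278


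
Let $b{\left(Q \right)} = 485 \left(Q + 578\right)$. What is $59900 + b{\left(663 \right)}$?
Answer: $661785$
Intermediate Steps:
$b{\left(Q \right)} = 280330 + 485 Q$ ($b{\left(Q \right)} = 485 \left(578 + Q\right) = 280330 + 485 Q$)
$59900 + b{\left(663 \right)} = 59900 + \left(280330 + 485 \cdot 663\right) = 59900 + \left(280330 + 321555\right) = 59900 + 601885 = 661785$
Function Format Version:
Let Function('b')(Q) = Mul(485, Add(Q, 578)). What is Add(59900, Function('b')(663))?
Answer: 661785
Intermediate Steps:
Function('b')(Q) = Add(280330, Mul(485, Q)) (Function('b')(Q) = Mul(485, Add(578, Q)) = Add(280330, Mul(485, Q)))
Add(59900, Function('b')(663)) = Add(59900, Add(280330, Mul(485, 663))) = Add(59900, Add(280330, 321555)) = Add(59900, 601885) = 661785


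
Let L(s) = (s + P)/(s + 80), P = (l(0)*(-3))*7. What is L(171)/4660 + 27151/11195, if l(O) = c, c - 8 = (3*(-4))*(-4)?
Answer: 6349237537/2618868740 ≈ 2.4244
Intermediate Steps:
c = 56 (c = 8 + (3*(-4))*(-4) = 8 - 12*(-4) = 8 + 48 = 56)
l(O) = 56
P = -1176 (P = (56*(-3))*7 = -168*7 = -1176)
L(s) = (-1176 + s)/(80 + s) (L(s) = (s - 1176)/(s + 80) = (-1176 + s)/(80 + s))
L(171)/4660 + 27151/11195 = ((-1176 + 171)/(80 + 171))/4660 + 27151/11195 = (-1005/251)*(1/4660) + 27151*(1/11195) = ((1/251)*(-1005))*(1/4660) + 27151/11195 = -1005/251*1/4660 + 27151/11195 = -201/233932 + 27151/11195 = 6349237537/2618868740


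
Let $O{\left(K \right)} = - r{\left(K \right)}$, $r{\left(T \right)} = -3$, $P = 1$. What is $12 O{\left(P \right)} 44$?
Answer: $1584$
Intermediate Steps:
$O{\left(K \right)} = 3$ ($O{\left(K \right)} = \left(-1\right) \left(-3\right) = 3$)
$12 O{\left(P \right)} 44 = 12 \cdot 3 \cdot 44 = 36 \cdot 44 = 1584$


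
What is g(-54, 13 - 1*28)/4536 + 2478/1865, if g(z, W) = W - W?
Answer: 2478/1865 ≈ 1.3287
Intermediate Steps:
g(z, W) = 0
g(-54, 13 - 1*28)/4536 + 2478/1865 = 0/4536 + 2478/1865 = 0*(1/4536) + 2478*(1/1865) = 0 + 2478/1865 = 2478/1865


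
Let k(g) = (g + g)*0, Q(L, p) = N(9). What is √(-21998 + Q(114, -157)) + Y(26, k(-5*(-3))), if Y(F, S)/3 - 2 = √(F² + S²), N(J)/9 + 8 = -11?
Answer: 84 + I*√22169 ≈ 84.0 + 148.89*I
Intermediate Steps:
N(J) = -171 (N(J) = -72 + 9*(-11) = -72 - 99 = -171)
Q(L, p) = -171
k(g) = 0 (k(g) = (2*g)*0 = 0)
Y(F, S) = 6 + 3*√(F² + S²)
√(-21998 + Q(114, -157)) + Y(26, k(-5*(-3))) = √(-21998 - 171) + (6 + 3*√(26² + 0²)) = √(-22169) + (6 + 3*√(676 + 0)) = I*√22169 + (6 + 3*√676) = I*√22169 + (6 + 3*26) = I*√22169 + (6 + 78) = I*√22169 + 84 = 84 + I*√22169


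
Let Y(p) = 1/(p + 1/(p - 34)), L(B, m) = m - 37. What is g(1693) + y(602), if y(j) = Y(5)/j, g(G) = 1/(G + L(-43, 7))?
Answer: 134915/144162144 ≈ 0.00093586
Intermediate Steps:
L(B, m) = -37 + m
Y(p) = 1/(p + 1/(-34 + p))
g(G) = 1/(-30 + G) (g(G) = 1/(G + (-37 + 7)) = 1/(G - 30) = 1/(-30 + G))
y(j) = 29/(144*j) (y(j) = ((-34 + 5)/(1 + 5² - 34*5))/j = (-29/(1 + 25 - 170))/j = (-29/(-144))/j = (-1/144*(-29))/j = 29/(144*j))
g(1693) + y(602) = 1/(-30 + 1693) + (29/144)/602 = 1/1663 + (29/144)*(1/602) = 1/1663 + 29/86688 = 134915/144162144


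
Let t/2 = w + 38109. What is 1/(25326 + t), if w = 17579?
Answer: 1/136702 ≈ 7.3152e-6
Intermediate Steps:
t = 111376 (t = 2*(17579 + 38109) = 2*55688 = 111376)
1/(25326 + t) = 1/(25326 + 111376) = 1/136702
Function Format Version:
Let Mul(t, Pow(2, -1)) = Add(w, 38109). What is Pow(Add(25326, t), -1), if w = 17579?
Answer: Rational(1, 136702) ≈ 7.3152e-6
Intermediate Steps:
t = 111376 (t = Mul(2, Add(17579, 38109)) = Mul(2, 55688) = 111376)
Pow(Add(25326, t), -1) = Pow(Add(25326, 111376), -1) = Pow(136702, -1) = Rational(1, 136702)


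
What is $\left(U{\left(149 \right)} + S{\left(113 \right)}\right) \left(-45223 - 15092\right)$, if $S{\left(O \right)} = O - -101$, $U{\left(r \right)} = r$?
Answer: $-21894345$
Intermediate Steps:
$S{\left(O \right)} = 101 + O$ ($S{\left(O \right)} = O + 101 = 101 + O$)
$\left(U{\left(149 \right)} + S{\left(113 \right)}\right) \left(-45223 - 15092\right) = \left(149 + \left(101 + 113\right)\right) \left(-45223 - 15092\right) = \left(149 + 214\right) \left(-60315\right) = 363 \left(-60315\right) = -21894345$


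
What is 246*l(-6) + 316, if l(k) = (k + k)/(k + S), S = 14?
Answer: -53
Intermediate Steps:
l(k) = 2*k/(14 + k) (l(k) = (k + k)/(k + 14) = (2*k)/(14 + k) = 2*k/(14 + k))
246*l(-6) + 316 = 246*(2*(-6)/(14 - 6)) + 316 = 246*(2*(-6)/8) + 316 = 246*(2*(-6)*(⅛)) + 316 = 246*(-3/2) + 316 = -369 + 316 = -53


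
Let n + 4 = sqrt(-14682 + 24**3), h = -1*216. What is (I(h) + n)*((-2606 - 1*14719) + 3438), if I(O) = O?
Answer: 3055140 - 13887*I*sqrt(858) ≈ 3.0551e+6 - 4.0677e+5*I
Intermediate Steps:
h = -216
n = -4 + I*sqrt(858) (n = -4 + sqrt(-14682 + 24**3) = -4 + sqrt(-14682 + 13824) = -4 + sqrt(-858) = -4 + I*sqrt(858) ≈ -4.0 + 29.292*I)
(I(h) + n)*((-2606 - 1*14719) + 3438) = (-216 + (-4 + I*sqrt(858)))*((-2606 - 1*14719) + 3438) = (-220 + I*sqrt(858))*((-2606 - 14719) + 3438) = (-220 + I*sqrt(858))*(-17325 + 3438) = (-220 + I*sqrt(858))*(-13887) = 3055140 - 13887*I*sqrt(858)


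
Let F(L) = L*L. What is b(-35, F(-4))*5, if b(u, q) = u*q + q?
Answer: -2720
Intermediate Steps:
F(L) = L**2
b(u, q) = q + q*u (b(u, q) = q*u + q = q + q*u)
b(-35, F(-4))*5 = ((-4)**2*(1 - 35))*5 = (16*(-34))*5 = -544*5 = -2720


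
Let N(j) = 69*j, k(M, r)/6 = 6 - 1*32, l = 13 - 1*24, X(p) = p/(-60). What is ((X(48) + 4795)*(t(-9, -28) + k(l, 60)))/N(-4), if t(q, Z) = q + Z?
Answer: 4626403/1380 ≈ 3352.5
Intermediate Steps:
X(p) = -p/60 (X(p) = p*(-1/60) = -p/60)
l = -11 (l = 13 - 24 = -11)
k(M, r) = -156 (k(M, r) = 6*(6 - 1*32) = 6*(6 - 32) = 6*(-26) = -156)
t(q, Z) = Z + q
((X(48) + 4795)*(t(-9, -28) + k(l, 60)))/N(-4) = ((-1/60*48 + 4795)*((-28 - 9) - 156))/((69*(-4))) = ((-⅘ + 4795)*(-37 - 156))/(-276) = ((23971/5)*(-193))*(-1/276) = -4626403/5*(-1/276) = 4626403/1380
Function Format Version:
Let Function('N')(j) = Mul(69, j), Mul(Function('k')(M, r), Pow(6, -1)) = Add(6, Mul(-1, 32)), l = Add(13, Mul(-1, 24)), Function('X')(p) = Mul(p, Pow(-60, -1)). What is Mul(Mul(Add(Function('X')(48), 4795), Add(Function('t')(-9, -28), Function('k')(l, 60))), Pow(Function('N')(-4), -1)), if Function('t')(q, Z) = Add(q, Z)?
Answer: Rational(4626403, 1380) ≈ 3352.5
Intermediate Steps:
Function('X')(p) = Mul(Rational(-1, 60), p) (Function('X')(p) = Mul(p, Rational(-1, 60)) = Mul(Rational(-1, 60), p))
l = -11 (l = Add(13, -24) = -11)
Function('k')(M, r) = -156 (Function('k')(M, r) = Mul(6, Add(6, Mul(-1, 32))) = Mul(6, Add(6, -32)) = Mul(6, -26) = -156)
Function('t')(q, Z) = Add(Z, q)
Mul(Mul(Add(Function('X')(48), 4795), Add(Function('t')(-9, -28), Function('k')(l, 60))), Pow(Function('N')(-4), -1)) = Mul(Mul(Add(Mul(Rational(-1, 60), 48), 4795), Add(Add(-28, -9), -156)), Pow(Mul(69, -4), -1)) = Mul(Mul(Add(Rational(-4, 5), 4795), Add(-37, -156)), Pow(-276, -1)) = Mul(Mul(Rational(23971, 5), -193), Rational(-1, 276)) = Mul(Rational(-4626403, 5), Rational(-1, 276)) = Rational(4626403, 1380)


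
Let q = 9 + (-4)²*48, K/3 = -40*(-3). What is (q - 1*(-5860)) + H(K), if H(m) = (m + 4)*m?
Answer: 137677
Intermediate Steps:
K = 360 (K = 3*(-40*(-3)) = 3*120 = 360)
q = 777 (q = 9 + 16*48 = 9 + 768 = 777)
H(m) = m*(4 + m) (H(m) = (4 + m)*m = m*(4 + m))
(q - 1*(-5860)) + H(K) = (777 - 1*(-5860)) + 360*(4 + 360) = (777 + 5860) + 360*364 = 6637 + 131040 = 137677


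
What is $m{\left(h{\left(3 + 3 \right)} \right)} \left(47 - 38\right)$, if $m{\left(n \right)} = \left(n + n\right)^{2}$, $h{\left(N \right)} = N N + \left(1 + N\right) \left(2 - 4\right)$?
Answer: $17424$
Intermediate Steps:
$h{\left(N \right)} = -2 + N^{2} - 2 N$ ($h{\left(N \right)} = N^{2} + \left(1 + N\right) \left(-2\right) = N^{2} - \left(2 + 2 N\right) = -2 + N^{2} - 2 N$)
$m{\left(n \right)} = 4 n^{2}$ ($m{\left(n \right)} = \left(2 n\right)^{2} = 4 n^{2}$)
$m{\left(h{\left(3 + 3 \right)} \right)} \left(47 - 38\right) = 4 \left(-2 + \left(3 + 3\right)^{2} - 2 \left(3 + 3\right)\right)^{2} \left(47 - 38\right) = 4 \left(-2 + 6^{2} - 12\right)^{2} \cdot 9 = 4 \left(-2 + 36 - 12\right)^{2} \cdot 9 = 4 \cdot 22^{2} \cdot 9 = 4 \cdot 484 \cdot 9 = 1936 \cdot 9 = 17424$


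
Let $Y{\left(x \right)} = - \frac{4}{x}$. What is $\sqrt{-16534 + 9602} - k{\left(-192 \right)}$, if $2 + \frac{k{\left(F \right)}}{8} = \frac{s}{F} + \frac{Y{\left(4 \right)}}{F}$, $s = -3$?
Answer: $\frac{95}{6} + 2 i \sqrt{1733} \approx 15.833 + 83.259 i$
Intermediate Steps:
$k{\left(F \right)} = -16 - \frac{32}{F}$ ($k{\left(F \right)} = -16 + 8 \left(- \frac{3}{F} + \frac{\left(-4\right) \frac{1}{4}}{F}\right) = -16 + 8 \left(- \frac{3}{F} - \frac{1}{F}\right) = -16 + 8 \left(- \frac{4}{F}\right) = -16 - \frac{32}{F}$)
$\sqrt{-16534 + 9602} - k{\left(-192 \right)} = \sqrt{-16534 + 9602} - \left(-16 - \frac{32}{-192}\right) = \sqrt{-6932} - \left(-16 - - \frac{1}{6}\right) = 2 i \sqrt{1733} - \left(-16 + \frac{1}{6}\right) = 2 i \sqrt{1733} - - \frac{95}{6} = 2 i \sqrt{1733} + \frac{95}{6} = \frac{95}{6} + 2 i \sqrt{1733}$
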